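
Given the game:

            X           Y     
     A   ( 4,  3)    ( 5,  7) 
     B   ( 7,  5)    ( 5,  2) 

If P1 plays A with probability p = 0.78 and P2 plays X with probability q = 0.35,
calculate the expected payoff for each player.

E[P1] = 4.881, E[P2] = 5.039

Work:
E[P1] = p·q·π₁(A,X) + p·(1-q)·π₁(A,Y) + (1-p)·q·π₁(B,X) + (1-p)·(1-q)·π₁(B,Y)
= 0.78·0.35·4 + 0.78·0.65·5 + 0.22·0.35·7 + 0.22·0.65·5
= 4.881

E[P2] = 5.039 (similar calculation)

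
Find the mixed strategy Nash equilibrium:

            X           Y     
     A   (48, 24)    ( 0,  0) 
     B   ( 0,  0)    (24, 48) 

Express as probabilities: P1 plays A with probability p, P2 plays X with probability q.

p = 0.6667, q = 0.3333

Work:
Find probabilities that make opponent indifferent:
P2 chooses q to make P1 indifferent between A and B
P1 chooses p to make P2 indifferent between X and Y
Mixed NE: P1 plays (A: 0.6667, B: 0.3333), P2 plays (X: 0.3333, Y: 0.6667)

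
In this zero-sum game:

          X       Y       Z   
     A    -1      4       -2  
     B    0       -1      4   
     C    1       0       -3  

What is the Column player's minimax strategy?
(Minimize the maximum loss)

Column should play X, value = 1

Work:
Column player minimizes Row's maximum payoff:
Column X: max payoff to Row = 1
Column Y: max payoff to Row = 4
Column Z: max payoff to Row = 4
Minimum is 1, achieved by column X.
Minimax strategy: X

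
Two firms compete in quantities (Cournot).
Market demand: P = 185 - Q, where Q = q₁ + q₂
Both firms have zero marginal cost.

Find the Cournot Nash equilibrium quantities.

q₁* = q₂* = 61.67; P* = 61.67

Work:
Profit: π_i = P·q_i = (a - q_i - q_j)·q_i
FOC: ∂π_i/∂q_i = a - 2q_i - q_j = 0
Reaction function: q_i = (185 - q_j)/2
Symmetry: q* = 185/3 = 61.67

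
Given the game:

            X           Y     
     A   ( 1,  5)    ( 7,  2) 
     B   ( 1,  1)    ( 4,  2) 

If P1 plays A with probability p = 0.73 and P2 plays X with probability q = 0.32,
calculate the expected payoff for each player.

E[P1] = 4.5292, E[P2] = 2.6144

Work:
E[P1] = p·q·π₁(A,X) + p·(1-q)·π₁(A,Y) + (1-p)·q·π₁(B,X) + (1-p)·(1-q)·π₁(B,Y)
= 0.73·0.32·1 + 0.73·0.68·7 + 0.27·0.32·1 + 0.27·0.68·4
= 4.5292

E[P2] = 2.6144 (similar calculation)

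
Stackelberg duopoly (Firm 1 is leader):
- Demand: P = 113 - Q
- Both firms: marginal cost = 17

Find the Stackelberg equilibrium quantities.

q₁* (leader) = 48.0, q₂* (follower) = 24.0

Work:
Follower's reaction: q₂ = (a - c - q₁)/2
Leader substitutes: π₁ = q₁·(a - q₁ - (a-c-q₁)/2 - c)
FOC: q₁* = (113 - 17)/2 = 48.00
Then: q₂* = (113 - 17 - 48.0)/2 = 24.00
Leader has first-mover advantage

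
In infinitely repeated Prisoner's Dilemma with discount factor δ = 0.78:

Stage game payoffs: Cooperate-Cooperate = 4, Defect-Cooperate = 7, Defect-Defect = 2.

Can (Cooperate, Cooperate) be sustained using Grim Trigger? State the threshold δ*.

δ* = 0.6; since δ = 0.78 ≥ 0.6, cooperation can be sustained

Work:
For Grim Trigger:
Cooperate forever: 4/(1-δ)
Defect then punished: 7 + 2·δ/(1-δ)
Need: 4/(1-δ) ≥ 7 + 2·δ/(1-δ)
Solving: δ ≥ (T-R)/(T-P) = (7-4)/(7-2) = 0.6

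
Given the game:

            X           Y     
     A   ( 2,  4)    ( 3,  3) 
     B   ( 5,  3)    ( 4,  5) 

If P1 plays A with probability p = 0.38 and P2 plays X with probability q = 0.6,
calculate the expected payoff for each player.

E[P1] = 3.764, E[P2] = 3.724

Work:
E[P1] = p·q·π₁(A,X) + p·(1-q)·π₁(A,Y) + (1-p)·q·π₁(B,X) + (1-p)·(1-q)·π₁(B,Y)
= 0.38·0.6·2 + 0.38·0.4·3 + 0.62·0.6·5 + 0.62·0.4·4
= 3.764

E[P2] = 3.724 (similar calculation)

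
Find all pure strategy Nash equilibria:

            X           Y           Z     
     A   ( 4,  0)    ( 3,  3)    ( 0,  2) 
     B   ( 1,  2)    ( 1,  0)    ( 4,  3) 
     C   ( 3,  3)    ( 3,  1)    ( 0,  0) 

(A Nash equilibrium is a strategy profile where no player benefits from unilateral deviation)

Nash equilibrium: (A, Y), (B, Z)

Work:
Best responses:
  P1 vs X: payoffs [4, 1, 3] → best response A (payoff 4)
  P1 vs Y: payoffs [3, 1, 3] → best response A/C (payoff 3)
  P1 vs Z: payoffs [0, 4, 0] → best response B (payoff 4)
  P2 vs A: payoffs [0, 3, 2] → best response Y (payoff 3)
  P2 vs B: payoffs [2, 0, 3] → best response Z (payoff 3)
  P2 vs C: payoffs [3, 1, 0] → best response X (payoff 3)
Mutual best responses: (A,Y), (B,Z) → Nash equilibria.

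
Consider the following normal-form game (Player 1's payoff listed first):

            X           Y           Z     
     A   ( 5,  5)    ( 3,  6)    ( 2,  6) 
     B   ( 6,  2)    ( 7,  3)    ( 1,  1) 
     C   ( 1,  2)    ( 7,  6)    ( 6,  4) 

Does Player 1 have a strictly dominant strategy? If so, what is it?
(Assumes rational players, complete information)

No strictly dominant strategy exists for Player 1

Work:
A strategy strictly dominates another if it gives a strictly higher payoff against every opponent action. Compare each pair of P1's strategies column-by-column:
  A vs B: [5 vs 6, 3 vs 7, 2 vs 1] → A does not strictly dominate B (column X: 5 ≤ 6)
  A vs C: [5 vs 1, 3 vs 7, 2 vs 6] → A does not strictly dominate C (column Y: 3 ≤ 7)
  B vs A: [6 vs 5, 7 vs 3, 1 vs 2] → B does not strictly dominate A (column Z: 1 ≤ 2)
  B vs C: [6 vs 1, 7 vs 7, 1 vs 6] → B does not strictly dominate C (column Y: 7 ≤ 7)
  C vs A: [1 vs 5, 7 vs 3, 6 vs 2] → C does not strictly dominate A (column X: 1 ≤ 5)
  C vs B: [1 vs 6, 7 vs 7, 6 vs 1] → C does not strictly dominate B (column X: 1 ≤ 6)
No single strategy strictly dominates all others → no strictly dominant strategy.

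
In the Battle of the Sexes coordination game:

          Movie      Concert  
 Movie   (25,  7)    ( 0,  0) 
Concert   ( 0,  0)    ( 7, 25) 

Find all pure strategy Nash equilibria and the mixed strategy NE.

Pure NE: (Movie, Movie) and (Concert, Concert); Mixed NE: p = 0.7812, q = 0.2188

Work:
Check pure NE:
(Movie, Movie): (25, 7) - no unilateral deviation beneficial
(Concert, Concert): (7, 25) - no unilateral deviation beneficial
Mixed NE: P1 plays Movie with p = 0.7812, P2 plays Movie with q = 0.2188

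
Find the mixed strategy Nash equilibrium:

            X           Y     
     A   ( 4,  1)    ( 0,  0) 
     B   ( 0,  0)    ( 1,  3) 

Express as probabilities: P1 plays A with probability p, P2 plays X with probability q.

p = 0.75, q = 0.2

Work:
Find probabilities that make opponent indifferent:
P2 chooses q to make P1 indifferent between A and B
P1 chooses p to make P2 indifferent between X and Y
Mixed NE: P1 plays (A: 0.75, B: 0.25), P2 plays (X: 0.2, Y: 0.8)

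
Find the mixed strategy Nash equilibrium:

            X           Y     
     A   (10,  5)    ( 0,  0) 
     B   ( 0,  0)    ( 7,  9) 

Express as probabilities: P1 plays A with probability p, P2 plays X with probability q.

p = 0.6429, q = 0.4118

Work:
Find probabilities that make opponent indifferent:
P2 chooses q to make P1 indifferent between A and B
P1 chooses p to make P2 indifferent between X and Y
Mixed NE: P1 plays (A: 0.6429, B: 0.3571), P2 plays (X: 0.4118, Y: 0.5882)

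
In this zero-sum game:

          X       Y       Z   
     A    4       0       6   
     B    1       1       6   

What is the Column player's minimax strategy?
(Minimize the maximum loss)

Column should play Y, value = 1

Work:
Column player minimizes Row's maximum payoff:
Column X: max payoff to Row = 4
Column Y: max payoff to Row = 1
Column Z: max payoff to Row = 6
Minimum is 1, achieved by column Y.
Minimax strategy: Y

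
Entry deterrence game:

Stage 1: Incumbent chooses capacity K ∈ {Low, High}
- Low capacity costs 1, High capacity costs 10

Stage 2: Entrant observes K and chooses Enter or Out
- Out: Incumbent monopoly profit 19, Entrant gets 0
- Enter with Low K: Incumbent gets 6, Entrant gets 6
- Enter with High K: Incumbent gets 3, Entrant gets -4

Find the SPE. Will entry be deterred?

SPE: (High, Enter|Low, Out|High); Entry deterred. Incumbent net profit = 9

Work:
After Low K: Entrant enters (6 > 0)
After High K: Entrant stays out (-4 < 0)
Incumbent: Low → 6−1=5, High → 19−10=9
Incumbent chooses High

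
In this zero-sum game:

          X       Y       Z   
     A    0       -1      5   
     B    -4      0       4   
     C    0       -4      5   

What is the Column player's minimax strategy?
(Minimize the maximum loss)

Column should play X or Y (all achieve the minimum), value = 0

Work:
Column player minimizes Row's maximum payoff:
Column X: max payoff to Row = 0
Column Y: max payoff to Row = 0
Column Z: max payoff to Row = 5
Minimum is 0, achieved by columns X, Y (tied).
Each of X or Y is a minimax strategy.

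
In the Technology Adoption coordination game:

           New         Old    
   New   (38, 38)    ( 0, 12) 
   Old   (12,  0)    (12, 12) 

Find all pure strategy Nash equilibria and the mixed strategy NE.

Pure NE: (New, New) and (Old, Old); Mixed NE: p = 0.3158, q = 0.3158

Work:
Check pure NE:
(New, New): (38, 38) - no unilateral deviation beneficial
(Old, Old): (12, 12) - no unilateral deviation beneficial
Mixed NE: P1 plays New with p = 0.3158, P2 plays New with q = 0.3158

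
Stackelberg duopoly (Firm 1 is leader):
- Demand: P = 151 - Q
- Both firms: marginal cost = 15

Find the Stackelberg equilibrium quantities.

q₁* (leader) = 68.0, q₂* (follower) = 34.0

Work:
Follower's reaction: q₂ = (a - c - q₁)/2
Leader substitutes: π₁ = q₁·(a - q₁ - (a-c-q₁)/2 - c)
FOC: q₁* = (151 - 15)/2 = 68.00
Then: q₂* = (151 - 15 - 68.0)/2 = 34.00
Leader has first-mover advantage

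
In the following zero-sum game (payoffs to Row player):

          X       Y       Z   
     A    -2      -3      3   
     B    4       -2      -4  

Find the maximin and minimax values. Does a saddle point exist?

Maximin = -3, Minimax = -2, Saddle: False

Work:
Row minimums: [-3, -4] → maximin = -3
Column maximums: [4, -2, 3] → minimax = -2
No saddle point (maximin ≠ minimax). Mixed strategy needed.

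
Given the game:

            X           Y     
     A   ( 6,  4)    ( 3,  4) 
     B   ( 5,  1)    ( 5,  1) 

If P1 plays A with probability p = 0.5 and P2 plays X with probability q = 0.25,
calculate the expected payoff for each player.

E[P1] = 4.375, E[P2] = 2.5

Work:
E[P1] = p·q·π₁(A,X) + p·(1-q)·π₁(A,Y) + (1-p)·q·π₁(B,X) + (1-p)·(1-q)·π₁(B,Y)
= 0.5·0.25·6 + 0.5·0.75·3 + 0.5·0.25·5 + 0.5·0.75·5
= 4.375

E[P2] = 2.5 (similar calculation)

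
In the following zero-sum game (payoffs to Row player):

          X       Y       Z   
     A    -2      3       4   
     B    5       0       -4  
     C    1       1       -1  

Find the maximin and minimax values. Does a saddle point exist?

Maximin = -1, Minimax = 3, Saddle: False

Work:
Row minimums: [-2, -4, -1] → maximin = -1
Column maximums: [5, 3, 4] → minimax = 3
No saddle point (maximin ≠ minimax). Mixed strategy needed.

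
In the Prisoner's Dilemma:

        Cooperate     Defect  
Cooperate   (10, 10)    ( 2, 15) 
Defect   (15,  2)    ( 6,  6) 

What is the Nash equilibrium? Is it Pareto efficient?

(Defect, Defect) is NE; not Pareto efficient

Work:
Defect dominates Cooperate for both players:
If P2 cooperates: Defect (15) > Cooperate (10)
If P2 defects: Defect (6) > Cooperate (2)
NE: (Defect, Defect) with payoff (6, 6)
But (Cooperate, Cooperate) = (10, 10) Pareto dominates (6, 6)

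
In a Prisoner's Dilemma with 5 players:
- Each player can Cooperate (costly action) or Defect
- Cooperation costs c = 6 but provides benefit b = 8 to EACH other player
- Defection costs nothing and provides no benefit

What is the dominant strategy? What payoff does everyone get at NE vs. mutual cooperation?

Dominant: Defect; NE payoff = 0; Coop payoff = 26

Work:
Defect dominates (saves cost c = 6, benefit to others is external)
NE: All defect → everyone gets 0
If all cooperate: each receives (4)×8 - 6 = 26
Social dilemma: 26 > 0 but NE gives 0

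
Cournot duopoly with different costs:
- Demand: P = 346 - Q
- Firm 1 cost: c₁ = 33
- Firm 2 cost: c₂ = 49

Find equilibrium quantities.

q₁* = 109.67, q₂* = 93.67

Work:
Reaction: q₁ = (346 - 33 - q₂)/2
Reaction: q₂ = (346 - 49 - q₁)/2
Solve simultaneously:
q₁* = (346 - 2×33 + 49)/3 = 109.67
q₂* = (346 - 2×49 + 33)/3 = 93.67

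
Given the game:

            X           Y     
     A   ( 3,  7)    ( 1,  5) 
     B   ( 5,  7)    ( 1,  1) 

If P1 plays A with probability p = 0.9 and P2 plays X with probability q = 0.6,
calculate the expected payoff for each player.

E[P1] = 2.32, E[P2] = 6.04

Work:
E[P1] = p·q·π₁(A,X) + p·(1-q)·π₁(A,Y) + (1-p)·q·π₁(B,X) + (1-p)·(1-q)·π₁(B,Y)
= 0.9·0.6·3 + 0.9·0.4·1 + 0.1·0.6·5 + 0.1·0.4·1
= 2.32

E[P2] = 6.04 (similar calculation)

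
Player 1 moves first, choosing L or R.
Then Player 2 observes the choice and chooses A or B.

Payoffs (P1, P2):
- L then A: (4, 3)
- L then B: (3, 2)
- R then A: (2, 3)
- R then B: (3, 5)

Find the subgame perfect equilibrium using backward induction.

P1 plays L, P2 plays A after L and B after R; Payoff (4, 3)

Work:
Backward induction:
After L: P2 chooses A → P1 gets 4
After R: P2 chooses B → P1 gets 3
P1 chooses L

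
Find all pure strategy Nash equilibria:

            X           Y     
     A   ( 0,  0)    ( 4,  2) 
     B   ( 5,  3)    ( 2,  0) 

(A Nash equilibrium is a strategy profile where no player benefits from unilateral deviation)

Nash equilibrium: (A, Y), (B, X)

Work:
Best responses:
  P1 vs X: payoffs [0, 5] → best response B (payoff 5)
  P1 vs Y: payoffs [4, 2] → best response A (payoff 4)
  P2 vs A: payoffs [0, 2] → best response Y (payoff 2)
  P2 vs B: payoffs [3, 0] → best response X (payoff 3)
Mutual best responses: (A,Y), (B,X) → Nash equilibria.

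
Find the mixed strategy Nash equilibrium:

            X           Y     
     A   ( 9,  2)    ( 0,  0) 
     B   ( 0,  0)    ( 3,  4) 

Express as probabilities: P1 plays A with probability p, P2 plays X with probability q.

p = 0.6667, q = 0.25

Work:
Find probabilities that make opponent indifferent:
P2 chooses q to make P1 indifferent between A and B
P1 chooses p to make P2 indifferent between X and Y
Mixed NE: P1 plays (A: 0.6667, B: 0.3333), P2 plays (X: 0.25, Y: 0.75)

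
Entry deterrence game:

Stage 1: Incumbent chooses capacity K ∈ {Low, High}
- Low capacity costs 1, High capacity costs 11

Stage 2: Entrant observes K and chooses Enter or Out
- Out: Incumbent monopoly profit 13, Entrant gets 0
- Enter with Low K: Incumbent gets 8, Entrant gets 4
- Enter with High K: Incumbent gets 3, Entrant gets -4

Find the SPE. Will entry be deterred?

SPE: (Low, Enter|Low, Out|High); Entry not deterred. Incumbent net profit = 7, Entrant gets 4

Work:
After Low K: Entrant enters (4 > 0)
After High K: Entrant stays out (-4 < 0)
Incumbent: Low → 8−1=7, High → 13−11=2
Incumbent chooses Low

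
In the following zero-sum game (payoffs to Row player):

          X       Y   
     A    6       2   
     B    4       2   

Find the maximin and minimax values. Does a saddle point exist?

Maximin = 2, Minimax = 2, Saddle: True

Work:
Row minimums: [2, 2] → maximin = 2
Column maximums: [6, 2] → minimax = 2
Saddle point exists! Game value = 2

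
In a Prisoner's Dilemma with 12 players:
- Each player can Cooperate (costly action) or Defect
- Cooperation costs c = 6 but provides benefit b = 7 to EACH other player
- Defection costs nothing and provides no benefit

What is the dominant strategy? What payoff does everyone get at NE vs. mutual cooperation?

Dominant: Defect; NE payoff = 0; Coop payoff = 71

Work:
Defect dominates (saves cost c = 6, benefit to others is external)
NE: All defect → everyone gets 0
If all cooperate: each receives (11)×7 - 6 = 71
Social dilemma: 71 > 0 but NE gives 0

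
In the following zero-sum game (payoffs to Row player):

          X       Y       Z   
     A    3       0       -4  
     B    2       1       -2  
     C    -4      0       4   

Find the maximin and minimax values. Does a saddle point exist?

Maximin = -2, Minimax = 1, Saddle: False

Work:
Row minimums: [-4, -2, -4] → maximin = -2
Column maximums: [3, 1, 4] → minimax = 1
No saddle point (maximin ≠ minimax). Mixed strategy needed.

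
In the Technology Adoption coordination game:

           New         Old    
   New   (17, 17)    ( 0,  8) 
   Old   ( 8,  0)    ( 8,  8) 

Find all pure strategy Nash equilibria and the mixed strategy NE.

Pure NE: (New, New) and (Old, Old); Mixed NE: p = 0.4706, q = 0.4706

Work:
Check pure NE:
(New, New): (17, 17) - no unilateral deviation beneficial
(Old, Old): (8, 8) - no unilateral deviation beneficial
Mixed NE: P1 plays New with p = 0.4706, P2 plays New with q = 0.4706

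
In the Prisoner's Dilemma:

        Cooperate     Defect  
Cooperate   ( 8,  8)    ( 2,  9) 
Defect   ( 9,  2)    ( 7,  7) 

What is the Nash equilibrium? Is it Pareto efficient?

(Defect, Defect) is NE; not Pareto efficient

Work:
Defect dominates Cooperate for both players:
If P2 cooperates: Defect (9) > Cooperate (8)
If P2 defects: Defect (7) > Cooperate (2)
NE: (Defect, Defect) with payoff (7, 7)
But (Cooperate, Cooperate) = (8, 8) Pareto dominates (7, 7)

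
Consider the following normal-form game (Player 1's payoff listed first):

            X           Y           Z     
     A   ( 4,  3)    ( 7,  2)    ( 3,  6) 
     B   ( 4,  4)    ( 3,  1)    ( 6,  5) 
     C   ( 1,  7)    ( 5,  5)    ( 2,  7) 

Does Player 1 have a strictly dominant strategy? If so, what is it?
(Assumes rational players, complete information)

No strictly dominant strategy exists for Player 1

Work:
A strategy strictly dominates another if it gives a strictly higher payoff against every opponent action. Compare each pair of P1's strategies column-by-column:
  A vs B: [4 vs 4, 7 vs 3, 3 vs 6] → A does not strictly dominate B (column X: 4 ≤ 4)
  A vs C: [4 vs 1, 7 vs 5, 3 vs 2] → A strictly dominates C
  B vs A: [4 vs 4, 3 vs 7, 6 vs 3] → B does not strictly dominate A (column X: 4 ≤ 4)
  B vs C: [4 vs 1, 3 vs 5, 6 vs 2] → B does not strictly dominate C (column Y: 3 ≤ 5)
  C vs A: [1 vs 4, 5 vs 7, 2 vs 3] → C does not strictly dominate A (column X: 1 ≤ 4)
  C vs B: [1 vs 4, 5 vs 3, 2 vs 6] → C does not strictly dominate B (column X: 1 ≤ 4)
No single strategy strictly dominates all others → no strictly dominant strategy.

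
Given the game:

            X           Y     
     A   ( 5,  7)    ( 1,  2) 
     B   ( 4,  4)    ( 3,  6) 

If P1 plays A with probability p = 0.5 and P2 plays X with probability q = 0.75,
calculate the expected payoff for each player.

E[P1] = 3.875, E[P2] = 5.125

Work:
E[P1] = p·q·π₁(A,X) + p·(1-q)·π₁(A,Y) + (1-p)·q·π₁(B,X) + (1-p)·(1-q)·π₁(B,Y)
= 0.5·0.75·5 + 0.5·0.25·1 + 0.5·0.75·4 + 0.5·0.25·3
= 3.875

E[P2] = 5.125 (similar calculation)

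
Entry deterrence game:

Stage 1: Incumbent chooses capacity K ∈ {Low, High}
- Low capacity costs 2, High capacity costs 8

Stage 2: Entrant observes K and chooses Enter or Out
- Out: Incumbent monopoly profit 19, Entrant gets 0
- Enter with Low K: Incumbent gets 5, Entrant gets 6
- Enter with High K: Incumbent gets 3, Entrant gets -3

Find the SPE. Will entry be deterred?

SPE: (High, Enter|Low, Out|High); Entry deterred. Incumbent net profit = 11

Work:
After Low K: Entrant enters (6 > 0)
After High K: Entrant stays out (-3 < 0)
Incumbent: Low → 5−2=3, High → 19−8=11
Incumbent chooses High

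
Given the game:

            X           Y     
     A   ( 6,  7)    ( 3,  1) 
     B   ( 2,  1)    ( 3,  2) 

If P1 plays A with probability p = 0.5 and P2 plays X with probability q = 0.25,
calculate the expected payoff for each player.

E[P1] = 3.25, E[P2] = 2.125

Work:
E[P1] = p·q·π₁(A,X) + p·(1-q)·π₁(A,Y) + (1-p)·q·π₁(B,X) + (1-p)·(1-q)·π₁(B,Y)
= 0.5·0.25·6 + 0.5·0.75·3 + 0.5·0.25·2 + 0.5·0.75·3
= 3.25

E[P2] = 2.125 (similar calculation)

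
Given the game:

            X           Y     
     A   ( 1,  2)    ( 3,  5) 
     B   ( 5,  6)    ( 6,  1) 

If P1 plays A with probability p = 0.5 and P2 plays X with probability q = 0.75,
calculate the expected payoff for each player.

E[P1] = 3.375, E[P2] = 3.75

Work:
E[P1] = p·q·π₁(A,X) + p·(1-q)·π₁(A,Y) + (1-p)·q·π₁(B,X) + (1-p)·(1-q)·π₁(B,Y)
= 0.5·0.75·1 + 0.5·0.25·3 + 0.5·0.75·5 + 0.5·0.25·6
= 3.375

E[P2] = 3.75 (similar calculation)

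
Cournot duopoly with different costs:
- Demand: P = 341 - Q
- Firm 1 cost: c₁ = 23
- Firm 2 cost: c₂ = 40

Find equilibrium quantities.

q₁* = 111.67, q₂* = 94.67

Work:
Reaction: q₁ = (341 - 23 - q₂)/2
Reaction: q₂ = (341 - 40 - q₁)/2
Solve simultaneously:
q₁* = (341 - 2×23 + 40)/3 = 111.67
q₂* = (341 - 2×40 + 23)/3 = 94.67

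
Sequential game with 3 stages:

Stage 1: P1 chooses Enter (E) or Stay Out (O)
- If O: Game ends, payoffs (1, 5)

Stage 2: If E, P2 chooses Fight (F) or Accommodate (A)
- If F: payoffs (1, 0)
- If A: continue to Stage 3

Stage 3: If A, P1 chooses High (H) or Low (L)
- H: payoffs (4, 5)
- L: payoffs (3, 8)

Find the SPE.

SPE: (E, A, H); Outcome (4, 5)

Work:
Stage 3: P1 chooses H (4 vs 3)
Stage 2: P2: F->0, A->5 (anticipating H). Choose A
Stage 1: P1: O->1, E->4 (anticipating A, H). Choose E
SPE path: E -> A -> H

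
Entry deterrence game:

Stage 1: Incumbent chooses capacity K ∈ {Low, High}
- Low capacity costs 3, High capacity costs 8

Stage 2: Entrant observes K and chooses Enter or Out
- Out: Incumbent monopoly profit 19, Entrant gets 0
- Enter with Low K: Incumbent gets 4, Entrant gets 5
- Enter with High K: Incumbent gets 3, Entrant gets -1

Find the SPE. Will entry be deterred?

SPE: (High, Enter|Low, Out|High); Entry deterred. Incumbent net profit = 11

Work:
After Low K: Entrant enters (5 > 0)
After High K: Entrant stays out (-1 < 0)
Incumbent: Low → 4−3=1, High → 19−8=11
Incumbent chooses High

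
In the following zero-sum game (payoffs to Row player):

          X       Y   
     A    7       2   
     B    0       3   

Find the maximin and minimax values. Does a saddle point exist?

Maximin = 2, Minimax = 3, Saddle: False

Work:
Row minimums: [2, 0] → maximin = 2
Column maximums: [7, 3] → minimax = 3
No saddle point (maximin ≠ minimax). Mixed strategy needed.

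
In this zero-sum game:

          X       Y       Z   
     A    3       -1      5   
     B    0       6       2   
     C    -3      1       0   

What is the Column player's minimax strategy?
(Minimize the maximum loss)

Column should play X, value = 3

Work:
Column player minimizes Row's maximum payoff:
Column X: max payoff to Row = 3
Column Y: max payoff to Row = 6
Column Z: max payoff to Row = 5
Minimum is 3, achieved by column X.
Minimax strategy: X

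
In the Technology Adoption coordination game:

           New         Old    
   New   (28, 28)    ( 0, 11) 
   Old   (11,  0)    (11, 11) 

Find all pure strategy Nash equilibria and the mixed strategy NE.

Pure NE: (New, New) and (Old, Old); Mixed NE: p = 0.3929, q = 0.3929

Work:
Check pure NE:
(New, New): (28, 28) - no unilateral deviation beneficial
(Old, Old): (11, 11) - no unilateral deviation beneficial
Mixed NE: P1 plays New with p = 0.3929, P2 plays New with q = 0.3929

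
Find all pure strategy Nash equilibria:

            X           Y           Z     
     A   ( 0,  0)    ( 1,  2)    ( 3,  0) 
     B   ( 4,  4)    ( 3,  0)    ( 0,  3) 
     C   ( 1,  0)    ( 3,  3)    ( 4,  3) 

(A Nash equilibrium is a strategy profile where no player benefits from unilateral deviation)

Nash equilibrium: (B, X), (C, Y), (C, Z)

Work:
Best responses:
  P1 vs X: payoffs [0, 4, 1] → best response B (payoff 4)
  P1 vs Y: payoffs [1, 3, 3] → best response B/C (payoff 3)
  P1 vs Z: payoffs [3, 0, 4] → best response C (payoff 4)
  P2 vs A: payoffs [0, 2, 0] → best response Y (payoff 2)
  P2 vs B: payoffs [4, 0, 3] → best response X (payoff 4)
  P2 vs C: payoffs [0, 3, 3] → best response Y/Z (payoff 3)
Mutual best responses: (B,X), (C,Y), (C,Z) → Nash equilibria.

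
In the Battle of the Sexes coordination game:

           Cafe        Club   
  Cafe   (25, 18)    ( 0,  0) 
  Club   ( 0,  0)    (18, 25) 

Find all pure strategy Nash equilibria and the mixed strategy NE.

Pure NE: (Cafe, Cafe) and (Club, Club); Mixed NE: p = 0.5814, q = 0.4186

Work:
Check pure NE:
(Cafe, Cafe): (25, 18) - no unilateral deviation beneficial
(Club, Club): (18, 25) - no unilateral deviation beneficial
Mixed NE: P1 plays Cafe with p = 0.5814, P2 plays Cafe with q = 0.4186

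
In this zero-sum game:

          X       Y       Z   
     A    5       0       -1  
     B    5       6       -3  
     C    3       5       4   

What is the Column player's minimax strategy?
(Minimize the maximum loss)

Column should play Z, value = 4

Work:
Column player minimizes Row's maximum payoff:
Column X: max payoff to Row = 5
Column Y: max payoff to Row = 6
Column Z: max payoff to Row = 4
Minimum is 4, achieved by column Z.
Minimax strategy: Z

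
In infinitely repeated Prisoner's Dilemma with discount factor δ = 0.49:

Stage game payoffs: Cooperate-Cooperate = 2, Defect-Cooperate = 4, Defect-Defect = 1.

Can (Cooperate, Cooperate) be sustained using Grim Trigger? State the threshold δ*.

δ* = 0.6667; since δ = 0.49 < 0.6667, cooperation cannot be sustained

Work:
For Grim Trigger:
Cooperate forever: 2/(1-δ)
Defect then punished: 4 + 1·δ/(1-δ)
Need: 2/(1-δ) ≥ 4 + 1·δ/(1-δ)
Solving: δ ≥ (T-R)/(T-P) = (4-2)/(4-1) = 0.6667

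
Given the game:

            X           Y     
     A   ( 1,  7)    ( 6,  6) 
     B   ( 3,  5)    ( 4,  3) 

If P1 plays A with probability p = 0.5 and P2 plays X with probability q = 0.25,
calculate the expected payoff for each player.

E[P1] = 4.25, E[P2] = 4.875

Work:
E[P1] = p·q·π₁(A,X) + p·(1-q)·π₁(A,Y) + (1-p)·q·π₁(B,X) + (1-p)·(1-q)·π₁(B,Y)
= 0.5·0.25·1 + 0.5·0.75·6 + 0.5·0.25·3 + 0.5·0.75·4
= 4.25

E[P2] = 4.875 (similar calculation)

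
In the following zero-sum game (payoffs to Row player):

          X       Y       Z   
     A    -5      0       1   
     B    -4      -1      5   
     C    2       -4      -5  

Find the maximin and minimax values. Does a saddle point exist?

Maximin = -4, Minimax = 0, Saddle: False

Work:
Row minimums: [-5, -4, -5] → maximin = -4
Column maximums: [2, 0, 5] → minimax = 0
No saddle point (maximin ≠ minimax). Mixed strategy needed.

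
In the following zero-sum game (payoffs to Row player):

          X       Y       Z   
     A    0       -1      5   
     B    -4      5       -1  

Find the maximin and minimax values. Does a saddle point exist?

Maximin = -1, Minimax = 0, Saddle: False

Work:
Row minimums: [-1, -4] → maximin = -1
Column maximums: [0, 5, 5] → minimax = 0
No saddle point (maximin ≠ minimax). Mixed strategy needed.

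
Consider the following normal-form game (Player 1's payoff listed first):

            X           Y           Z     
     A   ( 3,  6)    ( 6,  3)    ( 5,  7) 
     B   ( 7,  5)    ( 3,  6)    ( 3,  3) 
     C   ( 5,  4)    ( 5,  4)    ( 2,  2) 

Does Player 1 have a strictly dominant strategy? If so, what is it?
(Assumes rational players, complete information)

No strictly dominant strategy exists for Player 1

Work:
A strategy strictly dominates another if it gives a strictly higher payoff against every opponent action. Compare each pair of P1's strategies column-by-column:
  A vs B: [3 vs 7, 6 vs 3, 5 vs 3] → A does not strictly dominate B (column X: 3 ≤ 7)
  A vs C: [3 vs 5, 6 vs 5, 5 vs 2] → A does not strictly dominate C (column X: 3 ≤ 5)
  B vs A: [7 vs 3, 3 vs 6, 3 vs 5] → B does not strictly dominate A (column Y: 3 ≤ 6)
  B vs C: [7 vs 5, 3 vs 5, 3 vs 2] → B does not strictly dominate C (column Y: 3 ≤ 5)
  C vs A: [5 vs 3, 5 vs 6, 2 vs 5] → C does not strictly dominate A (column Y: 5 ≤ 6)
  C vs B: [5 vs 7, 5 vs 3, 2 vs 3] → C does not strictly dominate B (column X: 5 ≤ 7)
No single strategy strictly dominates all others → no strictly dominant strategy.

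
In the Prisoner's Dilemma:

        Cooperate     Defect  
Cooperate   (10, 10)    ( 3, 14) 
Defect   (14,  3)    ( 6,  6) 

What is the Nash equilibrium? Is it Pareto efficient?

(Defect, Defect) is NE; not Pareto efficient

Work:
Defect dominates Cooperate for both players:
If P2 cooperates: Defect (14) > Cooperate (10)
If P2 defects: Defect (6) > Cooperate (3)
NE: (Defect, Defect) with payoff (6, 6)
But (Cooperate, Cooperate) = (10, 10) Pareto dominates (6, 6)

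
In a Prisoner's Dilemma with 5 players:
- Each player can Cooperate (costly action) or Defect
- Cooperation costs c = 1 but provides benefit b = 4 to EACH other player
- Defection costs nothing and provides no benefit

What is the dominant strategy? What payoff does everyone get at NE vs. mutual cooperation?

Dominant: Defect; NE payoff = 0; Coop payoff = 15

Work:
Defect dominates (saves cost c = 1, benefit to others is external)
NE: All defect → everyone gets 0
If all cooperate: each receives (4)×4 - 1 = 15
Social dilemma: 15 > 0 but NE gives 0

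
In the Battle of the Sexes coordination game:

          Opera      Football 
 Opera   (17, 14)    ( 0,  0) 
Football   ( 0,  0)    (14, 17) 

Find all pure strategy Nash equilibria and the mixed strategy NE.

Pure NE: (Opera, Opera) and (Football, Football); Mixed NE: p = 0.5484, q = 0.4516

Work:
Check pure NE:
(Opera, Opera): (17, 14) - no unilateral deviation beneficial
(Football, Football): (14, 17) - no unilateral deviation beneficial
Mixed NE: P1 plays Opera with p = 0.5484, P2 plays Opera with q = 0.4516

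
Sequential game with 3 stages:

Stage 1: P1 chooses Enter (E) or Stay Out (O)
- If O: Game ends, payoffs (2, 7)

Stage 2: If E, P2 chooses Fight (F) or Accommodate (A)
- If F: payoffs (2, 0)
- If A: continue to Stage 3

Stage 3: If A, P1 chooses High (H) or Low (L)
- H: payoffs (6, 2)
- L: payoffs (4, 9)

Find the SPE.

SPE: (E, A, H); Outcome (6, 2)

Work:
Stage 3: P1 chooses H (6 vs 4)
Stage 2: P2: F->0, A->2 (anticipating H). Choose A
Stage 1: P1: O->2, E->6 (anticipating A, H). Choose E
SPE path: E -> A -> H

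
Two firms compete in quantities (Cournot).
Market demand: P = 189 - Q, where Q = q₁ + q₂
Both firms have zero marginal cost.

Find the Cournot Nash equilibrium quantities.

q₁* = q₂* = 63.0; P* = 63.0

Work:
Profit: π_i = P·q_i = (a - q_i - q_j)·q_i
FOC: ∂π_i/∂q_i = a - 2q_i - q_j = 0
Reaction function: q_i = (189 - q_j)/2
Symmetry: q* = 189/3 = 63.0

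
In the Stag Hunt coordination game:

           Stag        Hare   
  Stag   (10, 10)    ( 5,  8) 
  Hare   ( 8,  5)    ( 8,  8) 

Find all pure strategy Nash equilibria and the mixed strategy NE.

Pure NE: (Stag, Stag) and (Hare, Hare); Mixed NE: p = 0.6, q = 0.6

Work:
Check pure NE:
(Stag, Stag): (10, 10) - no unilateral deviation beneficial
(Hare, Hare): (8, 8) - no unilateral deviation beneficial
Mixed NE: P1 plays Stag with p = 0.6, P2 plays Stag with q = 0.6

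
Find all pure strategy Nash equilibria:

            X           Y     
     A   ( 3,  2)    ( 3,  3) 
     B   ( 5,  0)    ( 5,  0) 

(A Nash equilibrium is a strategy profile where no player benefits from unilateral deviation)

Nash equilibrium: (B, X), (B, Y)

Work:
Best responses:
  P1 vs X: payoffs [3, 5] → best response B (payoff 5)
  P1 vs Y: payoffs [3, 5] → best response B (payoff 5)
  P2 vs A: payoffs [2, 3] → best response Y (payoff 3)
  P2 vs B: payoffs [0, 0] → best response X/Y (payoff 0)
Mutual best responses: (B,X), (B,Y) → Nash equilibria.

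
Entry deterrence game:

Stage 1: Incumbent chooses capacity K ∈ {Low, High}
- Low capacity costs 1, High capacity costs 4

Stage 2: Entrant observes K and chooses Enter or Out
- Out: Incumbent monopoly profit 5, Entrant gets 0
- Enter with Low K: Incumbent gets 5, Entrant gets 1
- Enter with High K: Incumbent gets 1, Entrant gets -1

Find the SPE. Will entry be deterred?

SPE: (Low, Enter|Low, Out|High); Entry not deterred. Incumbent net profit = 4, Entrant gets 1

Work:
After Low K: Entrant enters (1 > 0)
After High K: Entrant stays out (-1 < 0)
Incumbent: Low → 5−1=4, High → 5−4=1
Incumbent chooses Low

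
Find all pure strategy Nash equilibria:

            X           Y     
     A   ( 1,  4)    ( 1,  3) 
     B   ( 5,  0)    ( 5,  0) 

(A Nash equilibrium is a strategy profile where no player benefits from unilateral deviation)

Nash equilibrium: (B, X), (B, Y)

Work:
Best responses:
  P1 vs X: payoffs [1, 5] → best response B (payoff 5)
  P1 vs Y: payoffs [1, 5] → best response B (payoff 5)
  P2 vs A: payoffs [4, 3] → best response X (payoff 4)
  P2 vs B: payoffs [0, 0] → best response X/Y (payoff 0)
Mutual best responses: (B,X), (B,Y) → Nash equilibria.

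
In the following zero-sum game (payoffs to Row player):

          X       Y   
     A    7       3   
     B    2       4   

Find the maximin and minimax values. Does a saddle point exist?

Maximin = 3, Minimax = 4, Saddle: False

Work:
Row minimums: [3, 2] → maximin = 3
Column maximums: [7, 4] → minimax = 4
No saddle point (maximin ≠ minimax). Mixed strategy needed.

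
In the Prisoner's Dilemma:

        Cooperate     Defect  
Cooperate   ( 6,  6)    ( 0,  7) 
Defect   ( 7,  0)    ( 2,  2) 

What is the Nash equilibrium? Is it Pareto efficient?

(Defect, Defect) is NE; not Pareto efficient

Work:
Defect dominates Cooperate for both players:
If P2 cooperates: Defect (7) > Cooperate (6)
If P2 defects: Defect (2) > Cooperate (0)
NE: (Defect, Defect) with payoff (2, 2)
But (Cooperate, Cooperate) = (6, 6) Pareto dominates (2, 2)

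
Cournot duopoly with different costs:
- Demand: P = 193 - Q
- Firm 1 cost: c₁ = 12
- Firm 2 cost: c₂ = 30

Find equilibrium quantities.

q₁* = 66.33, q₂* = 48.33

Work:
Reaction: q₁ = (193 - 12 - q₂)/2
Reaction: q₂ = (193 - 30 - q₁)/2
Solve simultaneously:
q₁* = (193 - 2×12 + 30)/3 = 66.33
q₂* = (193 - 2×30 + 12)/3 = 48.33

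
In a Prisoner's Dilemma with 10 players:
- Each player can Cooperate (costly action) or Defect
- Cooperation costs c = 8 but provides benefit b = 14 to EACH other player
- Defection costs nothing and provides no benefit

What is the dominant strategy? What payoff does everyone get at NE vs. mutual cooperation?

Dominant: Defect; NE payoff = 0; Coop payoff = 118

Work:
Defect dominates (saves cost c = 8, benefit to others is external)
NE: All defect → everyone gets 0
If all cooperate: each receives (9)×14 - 8 = 118
Social dilemma: 118 > 0 but NE gives 0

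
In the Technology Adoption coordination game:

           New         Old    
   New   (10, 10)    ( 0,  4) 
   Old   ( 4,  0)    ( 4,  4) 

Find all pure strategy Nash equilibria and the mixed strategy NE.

Pure NE: (New, New) and (Old, Old); Mixed NE: p = 0.4, q = 0.4

Work:
Check pure NE:
(New, New): (10, 10) - no unilateral deviation beneficial
(Old, Old): (4, 4) - no unilateral deviation beneficial
Mixed NE: P1 plays New with p = 0.4, P2 plays New with q = 0.4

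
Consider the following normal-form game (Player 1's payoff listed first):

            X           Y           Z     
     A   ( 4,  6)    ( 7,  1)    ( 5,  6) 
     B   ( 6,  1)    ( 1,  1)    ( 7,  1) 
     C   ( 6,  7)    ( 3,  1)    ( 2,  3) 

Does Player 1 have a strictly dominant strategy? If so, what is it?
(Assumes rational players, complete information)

No strictly dominant strategy exists for Player 1

Work:
A strategy strictly dominates another if it gives a strictly higher payoff against every opponent action. Compare each pair of P1's strategies column-by-column:
  A vs B: [4 vs 6, 7 vs 1, 5 vs 7] → A does not strictly dominate B (column X: 4 ≤ 6)
  A vs C: [4 vs 6, 7 vs 3, 5 vs 2] → A does not strictly dominate C (column X: 4 ≤ 6)
  B vs A: [6 vs 4, 1 vs 7, 7 vs 5] → B does not strictly dominate A (column Y: 1 ≤ 7)
  B vs C: [6 vs 6, 1 vs 3, 7 vs 2] → B does not strictly dominate C (column X: 6 ≤ 6)
  C vs A: [6 vs 4, 3 vs 7, 2 vs 5] → C does not strictly dominate A (column Y: 3 ≤ 7)
  C vs B: [6 vs 6, 3 vs 1, 2 vs 7] → C does not strictly dominate B (column X: 6 ≤ 6)
No single strategy strictly dominates all others → no strictly dominant strategy.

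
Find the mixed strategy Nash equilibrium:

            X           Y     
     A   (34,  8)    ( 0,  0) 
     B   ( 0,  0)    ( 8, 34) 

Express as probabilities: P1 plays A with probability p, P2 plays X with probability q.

p = 0.8095, q = 0.1905

Work:
Find probabilities that make opponent indifferent:
P2 chooses q to make P1 indifferent between A and B
P1 chooses p to make P2 indifferent between X and Y
Mixed NE: P1 plays (A: 0.8095, B: 0.1905), P2 plays (X: 0.1905, Y: 0.8095)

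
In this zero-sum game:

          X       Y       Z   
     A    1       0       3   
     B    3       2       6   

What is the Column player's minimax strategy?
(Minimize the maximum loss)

Column should play Y, value = 2

Work:
Column player minimizes Row's maximum payoff:
Column X: max payoff to Row = 3
Column Y: max payoff to Row = 2
Column Z: max payoff to Row = 6
Minimum is 2, achieved by column Y.
Minimax strategy: Y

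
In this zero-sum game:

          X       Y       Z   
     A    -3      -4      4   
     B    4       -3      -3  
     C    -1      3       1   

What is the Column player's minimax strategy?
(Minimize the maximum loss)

Column should play Y, value = 3

Work:
Column player minimizes Row's maximum payoff:
Column X: max payoff to Row = 4
Column Y: max payoff to Row = 3
Column Z: max payoff to Row = 4
Minimum is 3, achieved by column Y.
Minimax strategy: Y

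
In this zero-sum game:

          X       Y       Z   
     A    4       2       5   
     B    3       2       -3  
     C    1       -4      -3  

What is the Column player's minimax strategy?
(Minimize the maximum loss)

Column should play Y, value = 2

Work:
Column player minimizes Row's maximum payoff:
Column X: max payoff to Row = 4
Column Y: max payoff to Row = 2
Column Z: max payoff to Row = 5
Minimum is 2, achieved by column Y.
Minimax strategy: Y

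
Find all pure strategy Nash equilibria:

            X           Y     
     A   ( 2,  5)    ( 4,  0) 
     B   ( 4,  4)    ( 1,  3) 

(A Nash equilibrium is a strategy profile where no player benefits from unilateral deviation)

Nash equilibrium: (B, X)

Work:
Best responses:
  P1 vs X: payoffs [2, 4] → best response B (payoff 4)
  P1 vs Y: payoffs [4, 1] → best response A (payoff 4)
  P2 vs A: payoffs [5, 0] → best response X (payoff 5)
  P2 vs B: payoffs [4, 3] → best response X (payoff 4)
Mutual best responses: (B,X) → Nash equilibria.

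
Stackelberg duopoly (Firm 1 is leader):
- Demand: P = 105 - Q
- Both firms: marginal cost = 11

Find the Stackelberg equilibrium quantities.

q₁* (leader) = 47.0, q₂* (follower) = 23.5

Work:
Follower's reaction: q₂ = (a - c - q₁)/2
Leader substitutes: π₁ = q₁·(a - q₁ - (a-c-q₁)/2 - c)
FOC: q₁* = (105 - 11)/2 = 47.00
Then: q₂* = (105 - 11 - 47.0)/2 = 23.50
Leader has first-mover advantage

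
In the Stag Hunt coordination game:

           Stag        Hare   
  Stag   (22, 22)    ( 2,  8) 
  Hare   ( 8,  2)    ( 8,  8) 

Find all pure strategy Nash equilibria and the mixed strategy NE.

Pure NE: (Stag, Stag) and (Hare, Hare); Mixed NE: p = 0.3, q = 0.3

Work:
Check pure NE:
(Stag, Stag): (22, 22) - no unilateral deviation beneficial
(Hare, Hare): (8, 8) - no unilateral deviation beneficial
Mixed NE: P1 plays Stag with p = 0.3, P2 plays Stag with q = 0.3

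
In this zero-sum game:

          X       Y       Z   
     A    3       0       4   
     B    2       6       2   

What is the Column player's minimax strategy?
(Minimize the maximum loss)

Column should play X, value = 3

Work:
Column player minimizes Row's maximum payoff:
Column X: max payoff to Row = 3
Column Y: max payoff to Row = 6
Column Z: max payoff to Row = 4
Minimum is 3, achieved by column X.
Minimax strategy: X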